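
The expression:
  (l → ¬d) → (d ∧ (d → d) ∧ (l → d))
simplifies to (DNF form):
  d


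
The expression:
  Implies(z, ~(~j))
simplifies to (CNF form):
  j | ~z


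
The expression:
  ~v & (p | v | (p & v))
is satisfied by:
  {p: True, v: False}


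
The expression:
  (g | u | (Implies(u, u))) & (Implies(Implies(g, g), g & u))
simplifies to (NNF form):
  g & u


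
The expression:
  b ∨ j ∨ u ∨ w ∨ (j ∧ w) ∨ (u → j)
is always true.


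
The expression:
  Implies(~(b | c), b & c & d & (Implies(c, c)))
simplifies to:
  b | c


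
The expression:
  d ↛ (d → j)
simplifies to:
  d ∧ ¬j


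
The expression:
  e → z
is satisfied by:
  {z: True, e: False}
  {e: False, z: False}
  {e: True, z: True}


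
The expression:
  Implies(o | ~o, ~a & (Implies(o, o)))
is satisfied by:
  {a: False}


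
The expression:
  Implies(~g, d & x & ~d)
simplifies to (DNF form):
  g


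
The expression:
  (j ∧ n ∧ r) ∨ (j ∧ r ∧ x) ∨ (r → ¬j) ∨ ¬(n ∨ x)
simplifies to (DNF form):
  True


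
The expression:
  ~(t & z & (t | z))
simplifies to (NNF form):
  ~t | ~z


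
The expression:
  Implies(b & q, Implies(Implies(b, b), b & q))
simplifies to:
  True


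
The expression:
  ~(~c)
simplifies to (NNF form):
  c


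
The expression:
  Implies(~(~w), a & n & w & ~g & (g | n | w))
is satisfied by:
  {a: True, n: True, g: False, w: False}
  {a: True, n: False, g: False, w: False}
  {n: True, a: False, g: False, w: False}
  {a: False, n: False, g: False, w: False}
  {a: True, g: True, n: True, w: False}
  {a: True, g: True, n: False, w: False}
  {g: True, n: True, a: False, w: False}
  {g: True, a: False, n: False, w: False}
  {a: True, w: True, g: False, n: True}


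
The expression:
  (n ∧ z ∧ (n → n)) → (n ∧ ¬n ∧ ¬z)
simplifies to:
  ¬n ∨ ¬z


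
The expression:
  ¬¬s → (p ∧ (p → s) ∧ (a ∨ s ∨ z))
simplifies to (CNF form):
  p ∨ ¬s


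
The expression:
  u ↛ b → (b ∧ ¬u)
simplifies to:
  b ∨ ¬u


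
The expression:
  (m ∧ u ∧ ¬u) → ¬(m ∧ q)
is always true.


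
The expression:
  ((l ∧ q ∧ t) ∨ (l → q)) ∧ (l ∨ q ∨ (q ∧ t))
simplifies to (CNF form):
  q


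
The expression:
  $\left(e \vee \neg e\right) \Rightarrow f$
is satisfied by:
  {f: True}


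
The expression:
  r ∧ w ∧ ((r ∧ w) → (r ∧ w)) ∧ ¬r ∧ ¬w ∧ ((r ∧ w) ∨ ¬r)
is never true.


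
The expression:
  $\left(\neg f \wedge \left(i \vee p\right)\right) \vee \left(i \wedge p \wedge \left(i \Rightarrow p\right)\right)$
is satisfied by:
  {p: True, i: True, f: False}
  {p: True, i: False, f: False}
  {i: True, p: False, f: False}
  {f: True, p: True, i: True}


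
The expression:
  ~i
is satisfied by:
  {i: False}


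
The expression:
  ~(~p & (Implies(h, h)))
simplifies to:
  p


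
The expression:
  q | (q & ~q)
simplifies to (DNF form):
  q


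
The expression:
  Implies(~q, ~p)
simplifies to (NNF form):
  q | ~p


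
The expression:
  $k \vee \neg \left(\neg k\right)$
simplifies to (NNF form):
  $k$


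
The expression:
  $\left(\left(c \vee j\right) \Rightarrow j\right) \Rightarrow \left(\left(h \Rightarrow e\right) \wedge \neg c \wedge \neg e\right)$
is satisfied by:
  {c: True, j: False, h: False, e: False}
  {c: True, e: True, j: False, h: False}
  {c: True, h: True, j: False, e: False}
  {c: True, e: True, h: True, j: False}
  {e: False, j: False, h: False, c: False}
  {j: True, e: False, h: False, c: False}


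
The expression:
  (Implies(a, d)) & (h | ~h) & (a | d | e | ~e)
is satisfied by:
  {d: True, a: False}
  {a: False, d: False}
  {a: True, d: True}


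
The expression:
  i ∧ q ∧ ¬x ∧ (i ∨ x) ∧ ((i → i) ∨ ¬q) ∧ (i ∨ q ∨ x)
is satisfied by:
  {i: True, q: True, x: False}


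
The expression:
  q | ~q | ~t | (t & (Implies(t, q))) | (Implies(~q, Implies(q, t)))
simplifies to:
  True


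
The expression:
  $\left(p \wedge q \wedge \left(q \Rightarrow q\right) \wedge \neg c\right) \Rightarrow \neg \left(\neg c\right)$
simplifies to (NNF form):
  $c \vee \neg p \vee \neg q$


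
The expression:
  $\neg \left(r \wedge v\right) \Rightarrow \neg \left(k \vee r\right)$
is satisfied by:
  {v: True, k: False, r: False}
  {k: False, r: False, v: False}
  {r: True, v: True, k: False}
  {r: True, k: True, v: True}


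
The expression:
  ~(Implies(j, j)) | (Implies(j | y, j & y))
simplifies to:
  (j & y) | (~j & ~y)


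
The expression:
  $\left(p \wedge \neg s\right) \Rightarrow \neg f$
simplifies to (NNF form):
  $s \vee \neg f \vee \neg p$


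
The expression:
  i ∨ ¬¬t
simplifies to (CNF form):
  i ∨ t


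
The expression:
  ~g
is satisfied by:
  {g: False}


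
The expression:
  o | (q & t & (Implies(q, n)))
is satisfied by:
  {n: True, o: True, q: True, t: True}
  {n: True, o: True, q: True, t: False}
  {n: True, o: True, t: True, q: False}
  {n: True, o: True, t: False, q: False}
  {o: True, q: True, t: True, n: False}
  {o: True, q: True, t: False, n: False}
  {o: True, q: False, t: True, n: False}
  {o: True, q: False, t: False, n: False}
  {n: True, q: True, t: True, o: False}


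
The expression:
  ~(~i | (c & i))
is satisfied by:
  {i: True, c: False}


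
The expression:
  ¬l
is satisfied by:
  {l: False}


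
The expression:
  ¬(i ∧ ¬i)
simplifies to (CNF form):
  True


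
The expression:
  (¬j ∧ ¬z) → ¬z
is always true.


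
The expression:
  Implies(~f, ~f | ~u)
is always true.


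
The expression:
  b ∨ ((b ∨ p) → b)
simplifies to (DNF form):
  b ∨ ¬p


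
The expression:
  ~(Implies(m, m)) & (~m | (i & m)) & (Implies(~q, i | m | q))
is never true.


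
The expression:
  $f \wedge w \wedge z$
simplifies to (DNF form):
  $f \wedge w \wedge z$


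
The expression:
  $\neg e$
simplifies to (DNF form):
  $\neg e$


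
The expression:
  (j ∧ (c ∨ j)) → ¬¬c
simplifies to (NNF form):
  c ∨ ¬j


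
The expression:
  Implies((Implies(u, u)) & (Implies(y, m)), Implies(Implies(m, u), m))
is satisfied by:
  {y: True, m: True}
  {y: True, m: False}
  {m: True, y: False}


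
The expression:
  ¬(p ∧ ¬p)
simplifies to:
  True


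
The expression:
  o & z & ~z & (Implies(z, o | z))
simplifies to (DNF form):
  False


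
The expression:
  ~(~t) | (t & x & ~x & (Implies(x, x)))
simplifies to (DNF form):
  t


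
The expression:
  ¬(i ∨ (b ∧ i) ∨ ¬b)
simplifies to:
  b ∧ ¬i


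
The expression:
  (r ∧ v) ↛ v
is never true.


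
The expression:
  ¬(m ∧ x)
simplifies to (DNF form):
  ¬m ∨ ¬x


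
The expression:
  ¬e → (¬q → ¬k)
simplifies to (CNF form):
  e ∨ q ∨ ¬k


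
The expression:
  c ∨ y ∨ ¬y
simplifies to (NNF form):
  True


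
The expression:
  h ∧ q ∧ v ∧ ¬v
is never true.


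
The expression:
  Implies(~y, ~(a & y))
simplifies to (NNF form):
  True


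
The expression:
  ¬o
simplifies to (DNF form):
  ¬o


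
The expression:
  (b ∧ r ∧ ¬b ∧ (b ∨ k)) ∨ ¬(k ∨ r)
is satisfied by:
  {r: False, k: False}


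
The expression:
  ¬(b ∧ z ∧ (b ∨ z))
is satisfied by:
  {z: False, b: False}
  {b: True, z: False}
  {z: True, b: False}


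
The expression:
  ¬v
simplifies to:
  ¬v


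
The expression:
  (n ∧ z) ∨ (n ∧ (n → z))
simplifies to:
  n ∧ z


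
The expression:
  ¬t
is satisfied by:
  {t: False}


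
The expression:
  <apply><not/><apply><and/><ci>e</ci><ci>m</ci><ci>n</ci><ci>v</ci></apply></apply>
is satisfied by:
  {m: False, n: False, e: False, v: False}
  {v: True, m: False, n: False, e: False}
  {e: True, m: False, n: False, v: False}
  {v: True, e: True, m: False, n: False}
  {n: True, v: False, m: False, e: False}
  {v: True, n: True, m: False, e: False}
  {e: True, n: True, v: False, m: False}
  {v: True, e: True, n: True, m: False}
  {m: True, e: False, n: False, v: False}
  {v: True, m: True, e: False, n: False}
  {e: True, m: True, v: False, n: False}
  {v: True, e: True, m: True, n: False}
  {n: True, m: True, e: False, v: False}
  {v: True, n: True, m: True, e: False}
  {e: True, n: True, m: True, v: False}


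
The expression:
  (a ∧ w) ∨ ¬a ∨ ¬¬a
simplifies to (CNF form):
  True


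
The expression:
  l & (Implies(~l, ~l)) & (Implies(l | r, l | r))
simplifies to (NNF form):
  l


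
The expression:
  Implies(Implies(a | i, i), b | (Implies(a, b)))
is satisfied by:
  {b: True, a: False, i: False}
  {a: False, i: False, b: False}
  {b: True, i: True, a: False}
  {i: True, a: False, b: False}
  {b: True, a: True, i: False}
  {a: True, b: False, i: False}
  {b: True, i: True, a: True}


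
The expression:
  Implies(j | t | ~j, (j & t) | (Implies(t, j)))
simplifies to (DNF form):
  j | ~t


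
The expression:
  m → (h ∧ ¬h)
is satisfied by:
  {m: False}


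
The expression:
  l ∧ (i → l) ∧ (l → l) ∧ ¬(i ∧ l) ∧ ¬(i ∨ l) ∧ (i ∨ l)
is never true.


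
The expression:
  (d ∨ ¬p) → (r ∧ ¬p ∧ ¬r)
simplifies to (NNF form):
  p ∧ ¬d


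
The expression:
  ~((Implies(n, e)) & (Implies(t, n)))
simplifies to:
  (n & ~e) | (t & ~n)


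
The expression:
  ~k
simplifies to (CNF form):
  ~k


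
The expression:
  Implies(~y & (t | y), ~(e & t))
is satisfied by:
  {y: True, e: False, t: False}
  {e: False, t: False, y: False}
  {y: True, t: True, e: False}
  {t: True, e: False, y: False}
  {y: True, e: True, t: False}
  {e: True, y: False, t: False}
  {y: True, t: True, e: True}


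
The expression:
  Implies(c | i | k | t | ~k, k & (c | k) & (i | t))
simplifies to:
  k & (i | t)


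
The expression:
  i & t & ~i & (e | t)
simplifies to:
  False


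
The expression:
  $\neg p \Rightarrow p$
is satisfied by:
  {p: True}


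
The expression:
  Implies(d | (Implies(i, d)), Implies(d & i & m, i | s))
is always true.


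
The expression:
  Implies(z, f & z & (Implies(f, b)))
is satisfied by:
  {f: True, b: True, z: False}
  {f: True, b: False, z: False}
  {b: True, f: False, z: False}
  {f: False, b: False, z: False}
  {z: True, f: True, b: True}


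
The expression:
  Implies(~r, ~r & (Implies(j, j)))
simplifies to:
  True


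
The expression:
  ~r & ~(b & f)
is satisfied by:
  {r: False, b: False, f: False}
  {f: True, r: False, b: False}
  {b: True, r: False, f: False}


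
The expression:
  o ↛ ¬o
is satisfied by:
  {o: True}


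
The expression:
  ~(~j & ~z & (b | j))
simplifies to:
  j | z | ~b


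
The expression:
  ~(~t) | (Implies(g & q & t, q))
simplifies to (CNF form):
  True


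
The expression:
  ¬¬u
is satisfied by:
  {u: True}


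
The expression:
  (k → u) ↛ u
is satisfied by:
  {u: False, k: False}


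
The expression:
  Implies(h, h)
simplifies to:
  True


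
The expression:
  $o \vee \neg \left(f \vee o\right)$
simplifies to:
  $o \vee \neg f$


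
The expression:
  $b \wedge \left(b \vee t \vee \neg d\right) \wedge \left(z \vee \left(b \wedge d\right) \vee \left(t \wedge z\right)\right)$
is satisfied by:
  {d: True, z: True, b: True}
  {d: True, b: True, z: False}
  {z: True, b: True, d: False}


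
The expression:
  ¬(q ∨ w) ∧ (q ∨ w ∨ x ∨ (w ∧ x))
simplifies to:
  x ∧ ¬q ∧ ¬w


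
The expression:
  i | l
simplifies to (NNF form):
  i | l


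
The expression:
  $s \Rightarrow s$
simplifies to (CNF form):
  $\text{True}$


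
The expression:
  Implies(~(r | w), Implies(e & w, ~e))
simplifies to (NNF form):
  True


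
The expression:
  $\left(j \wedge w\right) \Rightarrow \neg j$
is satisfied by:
  {w: False, j: False}
  {j: True, w: False}
  {w: True, j: False}


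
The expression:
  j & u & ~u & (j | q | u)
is never true.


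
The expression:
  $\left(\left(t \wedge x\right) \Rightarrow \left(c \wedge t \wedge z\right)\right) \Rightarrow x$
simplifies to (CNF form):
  $x$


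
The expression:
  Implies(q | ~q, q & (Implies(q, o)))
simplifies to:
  o & q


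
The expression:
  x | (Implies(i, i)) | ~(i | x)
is always true.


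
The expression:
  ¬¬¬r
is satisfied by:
  {r: False}


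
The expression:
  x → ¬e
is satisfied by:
  {e: False, x: False}
  {x: True, e: False}
  {e: True, x: False}


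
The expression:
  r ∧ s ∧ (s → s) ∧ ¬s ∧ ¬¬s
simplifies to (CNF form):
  False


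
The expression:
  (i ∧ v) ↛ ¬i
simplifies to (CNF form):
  i ∧ v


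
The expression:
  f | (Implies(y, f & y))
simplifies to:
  f | ~y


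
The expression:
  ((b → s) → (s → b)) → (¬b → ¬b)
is always true.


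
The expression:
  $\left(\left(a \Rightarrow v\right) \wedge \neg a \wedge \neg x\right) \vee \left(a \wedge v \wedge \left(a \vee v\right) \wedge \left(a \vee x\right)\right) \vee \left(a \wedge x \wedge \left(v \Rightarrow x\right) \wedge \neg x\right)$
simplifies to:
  $\left(a \wedge v\right) \vee \left(\neg a \wedge \neg x\right)$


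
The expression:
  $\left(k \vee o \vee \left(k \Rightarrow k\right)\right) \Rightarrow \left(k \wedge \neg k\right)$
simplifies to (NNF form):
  $\text{False}$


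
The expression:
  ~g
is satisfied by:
  {g: False}


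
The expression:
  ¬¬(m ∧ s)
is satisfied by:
  {m: True, s: True}


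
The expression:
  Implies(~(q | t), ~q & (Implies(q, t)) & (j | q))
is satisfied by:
  {t: True, q: True, j: True}
  {t: True, q: True, j: False}
  {t: True, j: True, q: False}
  {t: True, j: False, q: False}
  {q: True, j: True, t: False}
  {q: True, j: False, t: False}
  {j: True, q: False, t: False}


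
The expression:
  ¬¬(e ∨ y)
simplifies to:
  e ∨ y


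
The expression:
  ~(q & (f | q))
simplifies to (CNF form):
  ~q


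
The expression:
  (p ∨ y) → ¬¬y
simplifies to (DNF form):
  y ∨ ¬p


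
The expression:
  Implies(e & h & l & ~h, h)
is always true.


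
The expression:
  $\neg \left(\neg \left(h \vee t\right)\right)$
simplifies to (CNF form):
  $h \vee t$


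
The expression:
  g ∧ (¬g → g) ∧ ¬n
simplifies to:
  g ∧ ¬n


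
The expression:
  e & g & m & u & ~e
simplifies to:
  False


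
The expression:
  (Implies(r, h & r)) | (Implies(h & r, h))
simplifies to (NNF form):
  True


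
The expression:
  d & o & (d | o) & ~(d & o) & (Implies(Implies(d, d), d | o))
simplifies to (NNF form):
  False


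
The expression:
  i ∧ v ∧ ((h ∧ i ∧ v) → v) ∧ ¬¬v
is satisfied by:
  {i: True, v: True}


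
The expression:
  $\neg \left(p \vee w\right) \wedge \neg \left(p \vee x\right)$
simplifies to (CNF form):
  $\neg p \wedge \neg w \wedge \neg x$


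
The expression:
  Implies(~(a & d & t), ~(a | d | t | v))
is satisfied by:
  {a: True, t: True, d: True, v: False}
  {a: True, v: True, t: True, d: True}
  {v: False, d: False, t: False, a: False}


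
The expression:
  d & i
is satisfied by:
  {i: True, d: True}


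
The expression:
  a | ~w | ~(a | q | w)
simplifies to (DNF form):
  a | ~w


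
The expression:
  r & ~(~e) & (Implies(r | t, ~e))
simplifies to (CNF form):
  False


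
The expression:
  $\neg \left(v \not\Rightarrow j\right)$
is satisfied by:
  {j: True, v: False}
  {v: False, j: False}
  {v: True, j: True}


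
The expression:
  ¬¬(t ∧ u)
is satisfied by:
  {t: True, u: True}


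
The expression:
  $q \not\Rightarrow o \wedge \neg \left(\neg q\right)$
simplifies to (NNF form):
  $q \wedge \neg o$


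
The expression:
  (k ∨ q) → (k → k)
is always true.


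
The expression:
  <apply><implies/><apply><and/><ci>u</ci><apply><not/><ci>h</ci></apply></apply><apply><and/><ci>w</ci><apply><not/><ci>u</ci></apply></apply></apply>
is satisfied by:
  {h: True, u: False}
  {u: False, h: False}
  {u: True, h: True}


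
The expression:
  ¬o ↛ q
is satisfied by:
  {q: True, o: False}
  {o: False, q: False}
  {o: True, q: True}


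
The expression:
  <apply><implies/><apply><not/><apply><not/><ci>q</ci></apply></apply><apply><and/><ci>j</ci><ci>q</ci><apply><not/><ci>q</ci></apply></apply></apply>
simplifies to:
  <apply><not/><ci>q</ci></apply>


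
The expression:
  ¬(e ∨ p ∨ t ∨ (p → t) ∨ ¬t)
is never true.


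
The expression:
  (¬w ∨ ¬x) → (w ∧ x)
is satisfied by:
  {w: True, x: True}


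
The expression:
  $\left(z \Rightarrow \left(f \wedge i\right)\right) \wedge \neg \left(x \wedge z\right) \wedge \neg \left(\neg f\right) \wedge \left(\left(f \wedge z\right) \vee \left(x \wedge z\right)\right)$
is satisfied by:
  {z: True, i: True, f: True, x: False}


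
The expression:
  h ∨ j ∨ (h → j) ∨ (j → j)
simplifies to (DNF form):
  True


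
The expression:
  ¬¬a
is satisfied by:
  {a: True}


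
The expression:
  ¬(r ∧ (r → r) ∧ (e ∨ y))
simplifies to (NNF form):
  (¬e ∧ ¬y) ∨ ¬r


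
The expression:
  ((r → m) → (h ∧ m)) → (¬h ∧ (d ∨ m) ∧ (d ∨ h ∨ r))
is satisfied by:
  {d: True, r: False, h: False, m: False}
  {d: False, r: False, h: False, m: False}
  {m: True, d: True, r: False, h: False}
  {m: True, d: False, r: False, h: False}
  {r: True, d: True, m: False, h: False}
  {m: True, r: True, d: True, h: False}
  {m: True, r: True, d: False, h: False}
  {h: True, d: True, r: False, m: False}
  {h: True, d: False, r: False, m: False}


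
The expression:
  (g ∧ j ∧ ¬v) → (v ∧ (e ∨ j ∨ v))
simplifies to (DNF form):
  v ∨ ¬g ∨ ¬j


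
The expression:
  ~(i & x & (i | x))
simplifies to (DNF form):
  ~i | ~x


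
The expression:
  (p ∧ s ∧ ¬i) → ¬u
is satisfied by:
  {i: True, s: False, u: False, p: False}
  {i: False, s: False, u: False, p: False}
  {i: True, p: True, s: False, u: False}
  {p: True, i: False, s: False, u: False}
  {i: True, u: True, p: False, s: False}
  {u: True, p: False, s: False, i: False}
  {i: True, p: True, u: True, s: False}
  {p: True, u: True, i: False, s: False}
  {i: True, s: True, p: False, u: False}
  {s: True, p: False, u: False, i: False}
  {i: True, p: True, s: True, u: False}
  {p: True, s: True, i: False, u: False}
  {i: True, u: True, s: True, p: False}
  {u: True, s: True, p: False, i: False}
  {i: True, p: True, u: True, s: True}


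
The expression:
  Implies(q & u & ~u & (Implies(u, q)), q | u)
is always true.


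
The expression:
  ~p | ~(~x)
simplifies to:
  x | ~p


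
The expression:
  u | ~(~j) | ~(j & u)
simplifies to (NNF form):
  True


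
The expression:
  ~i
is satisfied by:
  {i: False}


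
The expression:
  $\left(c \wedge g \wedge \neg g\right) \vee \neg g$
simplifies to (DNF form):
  $\neg g$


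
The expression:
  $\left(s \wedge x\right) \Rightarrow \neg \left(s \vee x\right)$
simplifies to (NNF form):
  $\neg s \vee \neg x$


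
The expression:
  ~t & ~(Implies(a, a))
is never true.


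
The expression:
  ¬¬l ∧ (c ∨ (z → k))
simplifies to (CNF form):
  l ∧ (c ∨ k ∨ ¬z)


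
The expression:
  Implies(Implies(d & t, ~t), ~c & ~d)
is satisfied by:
  {t: True, c: False, d: False}
  {c: False, d: False, t: False}
  {d: True, t: True, c: False}
  {d: True, c: True, t: True}


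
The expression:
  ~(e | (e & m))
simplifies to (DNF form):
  ~e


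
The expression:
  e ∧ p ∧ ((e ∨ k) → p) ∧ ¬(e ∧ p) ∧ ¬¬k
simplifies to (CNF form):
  False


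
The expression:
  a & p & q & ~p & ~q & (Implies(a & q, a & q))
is never true.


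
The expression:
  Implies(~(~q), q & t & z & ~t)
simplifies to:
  ~q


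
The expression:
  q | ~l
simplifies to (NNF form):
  q | ~l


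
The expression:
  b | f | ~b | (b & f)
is always true.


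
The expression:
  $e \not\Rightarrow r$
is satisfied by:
  {e: True, r: False}


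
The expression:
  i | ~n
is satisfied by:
  {i: True, n: False}
  {n: False, i: False}
  {n: True, i: True}


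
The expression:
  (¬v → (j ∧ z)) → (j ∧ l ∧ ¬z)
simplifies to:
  (j ∨ ¬v) ∧ (l ∨ ¬v) ∧ (¬j ∨ ¬z)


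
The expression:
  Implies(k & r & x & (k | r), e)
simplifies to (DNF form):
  e | ~k | ~r | ~x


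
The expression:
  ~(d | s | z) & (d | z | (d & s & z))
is never true.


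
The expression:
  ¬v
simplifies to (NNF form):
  ¬v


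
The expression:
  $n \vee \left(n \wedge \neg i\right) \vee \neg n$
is always true.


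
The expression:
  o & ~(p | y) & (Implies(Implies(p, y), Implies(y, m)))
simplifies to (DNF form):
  o & ~p & ~y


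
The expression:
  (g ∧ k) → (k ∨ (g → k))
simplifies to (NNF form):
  True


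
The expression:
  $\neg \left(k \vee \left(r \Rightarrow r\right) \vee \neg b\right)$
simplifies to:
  $\text{False}$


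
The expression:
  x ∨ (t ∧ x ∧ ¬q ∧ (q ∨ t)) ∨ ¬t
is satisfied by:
  {x: True, t: False}
  {t: False, x: False}
  {t: True, x: True}


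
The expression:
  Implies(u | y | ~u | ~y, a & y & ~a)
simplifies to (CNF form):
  False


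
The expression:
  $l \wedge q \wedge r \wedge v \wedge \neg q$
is never true.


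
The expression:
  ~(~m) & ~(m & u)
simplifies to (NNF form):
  m & ~u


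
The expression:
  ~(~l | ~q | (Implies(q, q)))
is never true.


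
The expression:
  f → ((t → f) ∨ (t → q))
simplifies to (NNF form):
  True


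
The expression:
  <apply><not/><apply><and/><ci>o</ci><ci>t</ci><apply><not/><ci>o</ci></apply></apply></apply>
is always true.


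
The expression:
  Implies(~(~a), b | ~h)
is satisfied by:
  {b: True, h: False, a: False}
  {h: False, a: False, b: False}
  {b: True, a: True, h: False}
  {a: True, h: False, b: False}
  {b: True, h: True, a: False}
  {h: True, b: False, a: False}
  {b: True, a: True, h: True}


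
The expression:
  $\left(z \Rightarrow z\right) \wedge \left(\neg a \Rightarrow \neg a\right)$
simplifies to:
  $\text{True}$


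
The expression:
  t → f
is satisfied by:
  {f: True, t: False}
  {t: False, f: False}
  {t: True, f: True}


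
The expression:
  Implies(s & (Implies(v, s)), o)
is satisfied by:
  {o: True, s: False}
  {s: False, o: False}
  {s: True, o: True}


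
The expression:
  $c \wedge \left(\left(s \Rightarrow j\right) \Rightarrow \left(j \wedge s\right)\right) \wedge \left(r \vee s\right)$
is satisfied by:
  {c: True, s: True}


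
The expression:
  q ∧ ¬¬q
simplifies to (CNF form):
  q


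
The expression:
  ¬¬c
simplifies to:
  c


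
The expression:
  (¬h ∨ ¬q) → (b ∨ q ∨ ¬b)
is always true.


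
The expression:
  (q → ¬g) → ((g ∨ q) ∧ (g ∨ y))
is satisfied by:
  {q: True, g: True, y: True}
  {q: True, g: True, y: False}
  {g: True, y: True, q: False}
  {g: True, y: False, q: False}
  {q: True, y: True, g: False}


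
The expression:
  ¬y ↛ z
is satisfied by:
  {z: True, y: False}
  {y: False, z: False}
  {y: True, z: True}


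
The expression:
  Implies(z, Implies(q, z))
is always true.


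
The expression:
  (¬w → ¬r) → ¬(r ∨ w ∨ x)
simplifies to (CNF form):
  ¬w ∧ (r ∨ ¬x)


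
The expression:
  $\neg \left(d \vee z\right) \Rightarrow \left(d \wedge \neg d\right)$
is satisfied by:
  {d: True, z: True}
  {d: True, z: False}
  {z: True, d: False}


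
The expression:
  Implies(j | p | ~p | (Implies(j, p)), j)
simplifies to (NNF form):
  j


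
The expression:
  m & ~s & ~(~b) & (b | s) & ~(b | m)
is never true.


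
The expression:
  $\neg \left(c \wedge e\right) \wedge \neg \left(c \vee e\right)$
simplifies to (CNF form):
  $\neg c \wedge \neg e$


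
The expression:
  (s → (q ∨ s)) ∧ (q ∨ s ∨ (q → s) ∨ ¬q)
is always true.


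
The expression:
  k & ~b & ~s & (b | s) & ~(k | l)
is never true.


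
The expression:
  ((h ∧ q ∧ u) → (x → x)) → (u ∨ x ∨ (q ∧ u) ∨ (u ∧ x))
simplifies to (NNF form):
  u ∨ x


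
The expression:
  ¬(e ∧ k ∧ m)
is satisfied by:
  {k: False, m: False, e: False}
  {e: True, k: False, m: False}
  {m: True, k: False, e: False}
  {e: True, m: True, k: False}
  {k: True, e: False, m: False}
  {e: True, k: True, m: False}
  {m: True, k: True, e: False}


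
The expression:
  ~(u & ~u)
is always true.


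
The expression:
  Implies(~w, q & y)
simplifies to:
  w | (q & y)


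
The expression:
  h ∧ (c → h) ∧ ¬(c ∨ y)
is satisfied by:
  {h: True, y: False, c: False}


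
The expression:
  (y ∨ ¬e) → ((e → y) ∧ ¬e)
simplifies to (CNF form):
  ¬e ∨ ¬y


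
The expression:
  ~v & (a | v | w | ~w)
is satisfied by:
  {v: False}


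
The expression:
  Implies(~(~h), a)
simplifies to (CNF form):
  a | ~h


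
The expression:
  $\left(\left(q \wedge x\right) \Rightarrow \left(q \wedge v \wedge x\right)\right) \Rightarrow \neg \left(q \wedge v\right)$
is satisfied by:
  {v: False, q: False}
  {q: True, v: False}
  {v: True, q: False}


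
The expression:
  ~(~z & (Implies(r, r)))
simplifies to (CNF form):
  z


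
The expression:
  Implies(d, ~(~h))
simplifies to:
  h | ~d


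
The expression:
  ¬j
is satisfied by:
  {j: False}


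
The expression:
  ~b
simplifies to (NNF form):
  ~b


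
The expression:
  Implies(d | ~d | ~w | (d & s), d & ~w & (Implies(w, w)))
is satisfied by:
  {d: True, w: False}


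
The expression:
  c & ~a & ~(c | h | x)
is never true.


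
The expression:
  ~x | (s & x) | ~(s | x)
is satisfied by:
  {s: True, x: False}
  {x: False, s: False}
  {x: True, s: True}


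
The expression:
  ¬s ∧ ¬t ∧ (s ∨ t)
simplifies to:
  False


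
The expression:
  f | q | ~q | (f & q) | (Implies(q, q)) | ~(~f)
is always true.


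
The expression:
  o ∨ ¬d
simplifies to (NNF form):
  o ∨ ¬d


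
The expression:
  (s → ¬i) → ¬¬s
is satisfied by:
  {s: True}


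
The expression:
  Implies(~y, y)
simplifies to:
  y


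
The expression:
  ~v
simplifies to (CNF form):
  ~v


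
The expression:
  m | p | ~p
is always true.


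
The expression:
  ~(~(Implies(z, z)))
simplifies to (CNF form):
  True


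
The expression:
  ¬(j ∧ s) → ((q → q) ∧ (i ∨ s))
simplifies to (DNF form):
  i ∨ s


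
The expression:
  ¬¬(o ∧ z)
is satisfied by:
  {z: True, o: True}


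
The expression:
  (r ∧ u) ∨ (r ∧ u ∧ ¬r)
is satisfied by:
  {r: True, u: True}


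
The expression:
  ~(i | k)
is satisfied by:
  {i: False, k: False}


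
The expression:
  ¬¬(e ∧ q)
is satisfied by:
  {e: True, q: True}


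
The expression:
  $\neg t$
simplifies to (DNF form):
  $\neg t$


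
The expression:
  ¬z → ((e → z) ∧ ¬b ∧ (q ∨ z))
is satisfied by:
  {z: True, q: True, b: False, e: False}
  {z: True, b: False, q: False, e: False}
  {z: True, e: True, q: True, b: False}
  {z: True, e: True, b: False, q: False}
  {z: True, q: True, b: True, e: False}
  {z: True, b: True, q: False, e: False}
  {z: True, e: True, b: True, q: True}
  {z: True, e: True, b: True, q: False}
  {q: True, e: False, b: False, z: False}


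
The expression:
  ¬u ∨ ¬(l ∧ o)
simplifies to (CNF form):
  ¬l ∨ ¬o ∨ ¬u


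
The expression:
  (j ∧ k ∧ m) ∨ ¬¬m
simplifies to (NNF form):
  m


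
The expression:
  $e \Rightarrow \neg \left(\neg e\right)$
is always true.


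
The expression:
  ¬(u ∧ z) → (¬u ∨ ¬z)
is always true.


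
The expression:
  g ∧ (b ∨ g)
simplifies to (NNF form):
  g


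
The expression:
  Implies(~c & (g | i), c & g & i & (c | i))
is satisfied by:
  {c: True, g: False, i: False}
  {i: True, c: True, g: False}
  {c: True, g: True, i: False}
  {i: True, c: True, g: True}
  {i: False, g: False, c: False}


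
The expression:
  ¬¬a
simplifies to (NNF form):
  a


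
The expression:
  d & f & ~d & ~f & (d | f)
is never true.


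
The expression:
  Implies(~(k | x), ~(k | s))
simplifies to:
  k | x | ~s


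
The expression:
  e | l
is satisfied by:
  {l: True, e: True}
  {l: True, e: False}
  {e: True, l: False}


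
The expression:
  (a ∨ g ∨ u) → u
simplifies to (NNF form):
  u ∨ (¬a ∧ ¬g)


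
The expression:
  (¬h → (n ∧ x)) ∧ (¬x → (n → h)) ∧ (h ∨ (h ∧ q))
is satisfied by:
  {h: True}


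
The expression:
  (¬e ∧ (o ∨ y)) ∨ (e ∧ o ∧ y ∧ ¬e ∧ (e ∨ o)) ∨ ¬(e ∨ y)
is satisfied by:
  {e: False}


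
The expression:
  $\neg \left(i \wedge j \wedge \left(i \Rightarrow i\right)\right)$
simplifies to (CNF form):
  $\neg i \vee \neg j$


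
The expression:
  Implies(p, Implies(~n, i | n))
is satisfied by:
  {i: True, n: True, p: False}
  {i: True, p: False, n: False}
  {n: True, p: False, i: False}
  {n: False, p: False, i: False}
  {i: True, n: True, p: True}
  {i: True, p: True, n: False}
  {n: True, p: True, i: False}


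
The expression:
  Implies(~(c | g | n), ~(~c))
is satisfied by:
  {n: True, c: True, g: True}
  {n: True, c: True, g: False}
  {n: True, g: True, c: False}
  {n: True, g: False, c: False}
  {c: True, g: True, n: False}
  {c: True, g: False, n: False}
  {g: True, c: False, n: False}


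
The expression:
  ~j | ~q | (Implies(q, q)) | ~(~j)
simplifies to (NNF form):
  True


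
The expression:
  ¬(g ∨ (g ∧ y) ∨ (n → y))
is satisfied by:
  {n: True, g: False, y: False}


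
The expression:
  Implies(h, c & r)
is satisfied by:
  {c: True, r: True, h: False}
  {c: True, r: False, h: False}
  {r: True, c: False, h: False}
  {c: False, r: False, h: False}
  {c: True, h: True, r: True}


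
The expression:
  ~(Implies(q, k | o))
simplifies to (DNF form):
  q & ~k & ~o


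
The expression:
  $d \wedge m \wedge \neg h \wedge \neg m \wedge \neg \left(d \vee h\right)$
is never true.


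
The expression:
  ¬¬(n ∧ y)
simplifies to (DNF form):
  n ∧ y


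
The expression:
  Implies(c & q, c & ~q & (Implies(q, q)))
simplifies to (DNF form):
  ~c | ~q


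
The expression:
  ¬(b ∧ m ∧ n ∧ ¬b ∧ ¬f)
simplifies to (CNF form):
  True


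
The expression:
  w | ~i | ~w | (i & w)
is always true.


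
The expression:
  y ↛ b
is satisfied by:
  {y: True, b: False}


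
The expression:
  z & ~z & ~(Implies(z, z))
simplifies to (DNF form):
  False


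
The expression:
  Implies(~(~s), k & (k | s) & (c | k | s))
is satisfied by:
  {k: True, s: False}
  {s: False, k: False}
  {s: True, k: True}


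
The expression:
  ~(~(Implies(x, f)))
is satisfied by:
  {f: True, x: False}
  {x: False, f: False}
  {x: True, f: True}


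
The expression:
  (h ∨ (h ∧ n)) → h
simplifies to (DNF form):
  True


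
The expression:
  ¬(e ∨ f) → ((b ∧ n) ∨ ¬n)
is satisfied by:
  {b: True, e: True, f: True, n: False}
  {b: True, e: True, f: False, n: False}
  {b: True, f: True, e: False, n: False}
  {b: True, f: False, e: False, n: False}
  {e: True, f: True, b: False, n: False}
  {e: True, b: False, f: False, n: False}
  {e: False, f: True, b: False, n: False}
  {e: False, b: False, f: False, n: False}
  {b: True, n: True, e: True, f: True}
  {b: True, n: True, e: True, f: False}
  {b: True, n: True, f: True, e: False}
  {b: True, n: True, f: False, e: False}
  {n: True, e: True, f: True, b: False}
  {n: True, e: True, f: False, b: False}
  {n: True, f: True, e: False, b: False}


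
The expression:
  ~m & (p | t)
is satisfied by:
  {t: True, p: True, m: False}
  {t: True, p: False, m: False}
  {p: True, t: False, m: False}


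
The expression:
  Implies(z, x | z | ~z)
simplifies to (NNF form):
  True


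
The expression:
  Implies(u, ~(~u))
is always true.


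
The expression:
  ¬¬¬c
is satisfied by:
  {c: False}


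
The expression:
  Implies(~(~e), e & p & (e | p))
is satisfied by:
  {p: True, e: False}
  {e: False, p: False}
  {e: True, p: True}


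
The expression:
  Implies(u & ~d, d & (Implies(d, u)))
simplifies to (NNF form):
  d | ~u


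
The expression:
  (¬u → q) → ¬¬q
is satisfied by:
  {q: True, u: False}
  {u: False, q: False}
  {u: True, q: True}


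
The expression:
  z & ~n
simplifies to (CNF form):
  z & ~n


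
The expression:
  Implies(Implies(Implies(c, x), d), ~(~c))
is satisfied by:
  {c: True, d: False}
  {d: False, c: False}
  {d: True, c: True}


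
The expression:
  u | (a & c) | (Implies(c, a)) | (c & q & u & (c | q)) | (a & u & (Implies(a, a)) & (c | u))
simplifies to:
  a | u | ~c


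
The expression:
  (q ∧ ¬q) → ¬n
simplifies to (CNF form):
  True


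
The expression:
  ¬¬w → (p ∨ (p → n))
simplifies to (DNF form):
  True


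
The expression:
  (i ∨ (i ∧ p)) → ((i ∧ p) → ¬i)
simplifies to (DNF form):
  ¬i ∨ ¬p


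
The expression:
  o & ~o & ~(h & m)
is never true.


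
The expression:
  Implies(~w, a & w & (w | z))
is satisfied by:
  {w: True}


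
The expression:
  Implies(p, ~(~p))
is always true.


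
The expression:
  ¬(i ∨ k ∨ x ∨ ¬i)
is never true.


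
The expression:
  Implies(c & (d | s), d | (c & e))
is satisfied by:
  {d: True, e: True, s: False, c: False}
  {d: True, s: False, c: False, e: False}
  {e: True, s: False, c: False, d: False}
  {e: False, s: False, c: False, d: False}
  {d: True, c: True, e: True, s: False}
  {d: True, c: True, e: False, s: False}
  {c: True, e: True, d: False, s: False}
  {c: True, d: False, s: False, e: False}
  {e: True, d: True, s: True, c: False}
  {d: True, s: True, e: False, c: False}
  {e: True, s: True, d: False, c: False}
  {s: True, d: False, c: False, e: False}
  {d: True, c: True, s: True, e: True}
  {d: True, c: True, s: True, e: False}
  {c: True, s: True, e: True, d: False}


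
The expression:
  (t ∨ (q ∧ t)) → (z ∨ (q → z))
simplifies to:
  z ∨ ¬q ∨ ¬t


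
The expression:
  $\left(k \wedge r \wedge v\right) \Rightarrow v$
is always true.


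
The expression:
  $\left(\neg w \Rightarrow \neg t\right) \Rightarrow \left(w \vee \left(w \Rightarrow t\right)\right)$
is always true.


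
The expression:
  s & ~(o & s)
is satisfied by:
  {s: True, o: False}


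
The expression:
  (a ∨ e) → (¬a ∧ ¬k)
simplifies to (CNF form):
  ¬a ∧ (¬e ∨ ¬k)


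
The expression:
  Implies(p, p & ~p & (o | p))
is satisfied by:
  {p: False}


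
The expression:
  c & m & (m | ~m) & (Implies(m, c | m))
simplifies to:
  c & m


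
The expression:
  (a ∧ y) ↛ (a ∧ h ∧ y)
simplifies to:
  a ∧ y ∧ ¬h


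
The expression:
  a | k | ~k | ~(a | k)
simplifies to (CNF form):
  True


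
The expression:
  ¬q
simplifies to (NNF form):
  ¬q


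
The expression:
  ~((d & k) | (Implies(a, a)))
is never true.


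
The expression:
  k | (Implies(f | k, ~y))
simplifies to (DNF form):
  k | ~f | ~y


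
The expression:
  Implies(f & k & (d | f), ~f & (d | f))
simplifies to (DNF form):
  ~f | ~k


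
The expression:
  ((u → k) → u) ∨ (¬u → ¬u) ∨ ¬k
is always true.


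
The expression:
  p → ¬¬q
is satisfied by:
  {q: True, p: False}
  {p: False, q: False}
  {p: True, q: True}


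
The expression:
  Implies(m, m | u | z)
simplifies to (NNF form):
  True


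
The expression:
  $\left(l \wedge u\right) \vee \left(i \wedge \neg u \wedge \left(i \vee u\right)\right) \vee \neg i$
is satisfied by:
  {l: True, u: False, i: False}
  {u: False, i: False, l: False}
  {i: True, l: True, u: False}
  {i: True, u: False, l: False}
  {l: True, u: True, i: False}
  {u: True, l: False, i: False}
  {i: True, u: True, l: True}


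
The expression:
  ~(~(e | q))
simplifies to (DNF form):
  e | q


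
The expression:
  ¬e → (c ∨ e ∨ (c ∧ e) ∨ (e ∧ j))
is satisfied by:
  {c: True, e: True}
  {c: True, e: False}
  {e: True, c: False}


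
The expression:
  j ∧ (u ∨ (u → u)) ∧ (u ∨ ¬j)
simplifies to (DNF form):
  j ∧ u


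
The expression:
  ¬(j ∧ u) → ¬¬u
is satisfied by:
  {u: True}


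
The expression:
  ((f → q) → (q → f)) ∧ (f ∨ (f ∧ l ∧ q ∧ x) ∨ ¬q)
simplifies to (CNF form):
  f ∨ ¬q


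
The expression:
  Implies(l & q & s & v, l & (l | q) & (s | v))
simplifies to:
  True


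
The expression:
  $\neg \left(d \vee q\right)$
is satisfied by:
  {q: False, d: False}


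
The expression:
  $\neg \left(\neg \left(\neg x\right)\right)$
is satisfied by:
  {x: False}


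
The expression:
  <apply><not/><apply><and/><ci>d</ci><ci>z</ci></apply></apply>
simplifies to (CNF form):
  <apply><or/><apply><not/><ci>d</ci></apply><apply><not/><ci>z</ci></apply></apply>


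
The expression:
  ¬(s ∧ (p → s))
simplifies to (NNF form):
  ¬s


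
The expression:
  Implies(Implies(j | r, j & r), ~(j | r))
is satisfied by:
  {r: False, j: False}
  {j: True, r: False}
  {r: True, j: False}


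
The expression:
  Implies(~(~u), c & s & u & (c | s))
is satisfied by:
  {s: True, c: True, u: False}
  {s: True, c: False, u: False}
  {c: True, s: False, u: False}
  {s: False, c: False, u: False}
  {s: True, u: True, c: True}


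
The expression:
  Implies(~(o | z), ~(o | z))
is always true.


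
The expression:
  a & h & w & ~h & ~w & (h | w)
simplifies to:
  False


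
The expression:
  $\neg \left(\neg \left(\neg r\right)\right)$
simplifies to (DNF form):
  $\neg r$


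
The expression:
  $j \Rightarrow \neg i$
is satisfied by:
  {i: False, j: False}
  {j: True, i: False}
  {i: True, j: False}


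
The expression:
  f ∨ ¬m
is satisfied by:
  {f: True, m: False}
  {m: False, f: False}
  {m: True, f: True}


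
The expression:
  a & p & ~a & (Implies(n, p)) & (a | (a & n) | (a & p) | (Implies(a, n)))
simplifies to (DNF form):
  False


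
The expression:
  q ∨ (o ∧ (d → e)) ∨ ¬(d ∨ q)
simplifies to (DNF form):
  q ∨ (e ∧ o) ∨ ¬d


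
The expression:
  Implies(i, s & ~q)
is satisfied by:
  {s: True, q: False, i: False}
  {q: False, i: False, s: False}
  {s: True, q: True, i: False}
  {q: True, s: False, i: False}
  {i: True, s: True, q: False}


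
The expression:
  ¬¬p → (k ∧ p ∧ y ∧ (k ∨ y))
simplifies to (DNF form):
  (k ∧ y) ∨ ¬p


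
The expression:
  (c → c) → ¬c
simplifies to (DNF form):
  ¬c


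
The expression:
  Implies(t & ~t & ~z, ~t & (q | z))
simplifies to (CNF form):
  True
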